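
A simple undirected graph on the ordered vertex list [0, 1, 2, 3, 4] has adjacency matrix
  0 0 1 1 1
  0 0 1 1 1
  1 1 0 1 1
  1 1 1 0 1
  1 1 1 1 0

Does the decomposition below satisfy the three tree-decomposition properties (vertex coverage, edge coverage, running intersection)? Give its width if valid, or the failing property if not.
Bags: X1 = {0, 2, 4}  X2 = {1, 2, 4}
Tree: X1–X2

A tree decomposition must satisfy three properties: every vertex lies in some bag; for every edge, both endpoints lie together in some bag; and for every vertex, the bags containing it form a connected subtree. Here vertex 3 appears in no bag, so the decomposition is invalid.

No — vertex 3 appears in no bag.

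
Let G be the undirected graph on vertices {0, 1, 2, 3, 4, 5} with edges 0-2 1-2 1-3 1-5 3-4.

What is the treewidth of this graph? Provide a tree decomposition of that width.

Treewidth 1.
One optimal decomposition is:
Bags: B1 = {1, 5}  B2 = {1, 3}  B3 = {1, 2}  B4 = {0, 2}  B5 = {3, 4}
Tree: B1–B2, B1–B3, B3–B4, B2–B5

Every bag has size at most 2, so the width is 2 − 1 = 1 and tw(G) ≤ 1. Since G has at least one edge (e.g. 5–1), it is not an edgeless graph, so tw(G) ≥ 1. Combining the bounds, tw(G) = 1.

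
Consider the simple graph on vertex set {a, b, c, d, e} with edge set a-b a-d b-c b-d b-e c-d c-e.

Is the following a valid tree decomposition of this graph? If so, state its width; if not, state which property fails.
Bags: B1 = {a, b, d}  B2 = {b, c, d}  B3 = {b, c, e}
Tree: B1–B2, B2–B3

Yes; width 2.

Checking the three conditions: (i) the bags cover all of {a, b, c, d, e}; (ii) for each edge, some bag contains both endpoints; (iii) the bags containing any fixed vertex form a subtree. All hold, so the decomposition is valid with width 3 − 1 = 2.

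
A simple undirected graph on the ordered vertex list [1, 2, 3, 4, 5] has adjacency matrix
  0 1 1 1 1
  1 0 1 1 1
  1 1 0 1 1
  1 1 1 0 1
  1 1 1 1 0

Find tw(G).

A width-4 tree decomposition is:
Bags: B1 = {1, 2, 3, 4, 5}
Tree: (single bag)
A single bag containing all 5 vertices is trivially a valid decomposition of width 4. For the lower bound, the 5 vertices {1, 2, 3, 4, 5} are pairwise adjacent, and any tree decomposition puts a clique entirely inside one bag — forcing width ≥ 4. Therefore the treewidth is 4.

4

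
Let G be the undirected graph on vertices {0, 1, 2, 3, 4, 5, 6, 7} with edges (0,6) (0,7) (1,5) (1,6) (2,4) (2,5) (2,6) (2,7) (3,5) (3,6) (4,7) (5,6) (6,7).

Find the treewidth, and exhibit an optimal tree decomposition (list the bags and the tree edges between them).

Treewidth 2.
One optimal decomposition is:
Bags: B1 = {2, 6, 7}  B2 = {2, 5, 6}  B3 = {0, 6, 7}  B4 = {2, 4, 7}  B5 = {1, 5, 6}  B6 = {3, 5, 6}
Tree: B1–B2, B1–B3, B1–B4, B2–B5, B2–B6

Every bag has size at most 3, so the width is 3 − 1 = 2 and tw(G) ≤ 2. For the lower bound, the 3 vertices {2, 4, 7} are pairwise adjacent, and any tree decomposition puts a clique entirely inside one bag — forcing width ≥ 2. Combining the bounds, tw(G) = 2.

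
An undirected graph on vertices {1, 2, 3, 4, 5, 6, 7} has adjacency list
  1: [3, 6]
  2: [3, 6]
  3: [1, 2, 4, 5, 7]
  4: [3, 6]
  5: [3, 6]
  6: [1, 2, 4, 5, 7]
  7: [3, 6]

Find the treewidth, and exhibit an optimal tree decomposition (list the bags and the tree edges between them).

The largest bag has 3 vertices, giving width 2; this decomposition certifies tw(G) ≤ 2. The edges 6–7–3–2–6 form a cycle, so G is not a tree and its treewidth is at least 2. Therefore the treewidth is 2.

Treewidth 2.
One such decomposition:
Bags: B1 = {3, 6, 7}  B2 = {2, 3, 6}  B3 = {3, 5, 6}  B4 = {3, 4, 6}  B5 = {1, 3, 6}
Tree: B1–B2, B2–B3, B3–B4, B4–B5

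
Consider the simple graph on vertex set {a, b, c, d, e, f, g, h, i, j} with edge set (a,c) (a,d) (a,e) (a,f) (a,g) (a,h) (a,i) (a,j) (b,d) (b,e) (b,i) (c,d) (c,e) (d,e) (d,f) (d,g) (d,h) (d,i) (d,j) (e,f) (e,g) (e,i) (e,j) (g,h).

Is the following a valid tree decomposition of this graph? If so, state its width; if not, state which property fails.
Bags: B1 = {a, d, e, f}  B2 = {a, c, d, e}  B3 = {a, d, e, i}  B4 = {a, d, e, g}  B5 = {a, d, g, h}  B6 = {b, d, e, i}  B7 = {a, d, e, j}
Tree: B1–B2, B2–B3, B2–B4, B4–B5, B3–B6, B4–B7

Checking the three conditions: (i) the bags cover all of {a, b, c, d, e, f, g, h, i, j}; (ii) for each edge, some bag contains both endpoints; (iii) the bags containing any fixed vertex form a subtree. All hold, so the decomposition is valid with width 4 − 1 = 3.

Yes; width 3.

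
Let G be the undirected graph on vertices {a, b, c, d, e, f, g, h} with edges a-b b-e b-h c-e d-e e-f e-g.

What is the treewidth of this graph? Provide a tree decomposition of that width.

Each bag holds 2 vertices, so the decomposition has width 1, which upper-bounds the treewidth. G has an edge, so its treewidth is at least 1. Hence tw(G) = 1 exactly.

Treewidth 1.
One such decomposition:
Bags: B1 = {e, g}  B2 = {b, e}  B3 = {a, b}  B4 = {e, f}  B5 = {b, h}  B6 = {c, e}  B7 = {d, e}
Tree: B1–B2, B2–B3, B2–B4, B2–B5, B1–B6, B6–B7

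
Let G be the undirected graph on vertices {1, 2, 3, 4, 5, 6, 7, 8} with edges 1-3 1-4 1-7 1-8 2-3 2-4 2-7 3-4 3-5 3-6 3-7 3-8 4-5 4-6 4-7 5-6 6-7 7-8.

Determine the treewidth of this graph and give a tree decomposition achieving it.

Treewidth 3.
One such decomposition:
Bags: B1 = {3, 4, 6, 7}  B2 = {3, 4, 5, 6}  B3 = {1, 3, 4, 7}  B4 = {1, 3, 7, 8}  B5 = {2, 3, 4, 7}
Tree: B1–B2, B1–B3, B3–B4, B1–B5

Every bag has size at most 4, so the width is 4 − 1 = 3 and tw(G) ≤ 3. For the lower bound, the 4 vertices {1, 3, 7, 8} are pairwise adjacent, and any tree decomposition puts a clique entirely inside one bag — forcing width ≥ 3. Therefore the treewidth is 3.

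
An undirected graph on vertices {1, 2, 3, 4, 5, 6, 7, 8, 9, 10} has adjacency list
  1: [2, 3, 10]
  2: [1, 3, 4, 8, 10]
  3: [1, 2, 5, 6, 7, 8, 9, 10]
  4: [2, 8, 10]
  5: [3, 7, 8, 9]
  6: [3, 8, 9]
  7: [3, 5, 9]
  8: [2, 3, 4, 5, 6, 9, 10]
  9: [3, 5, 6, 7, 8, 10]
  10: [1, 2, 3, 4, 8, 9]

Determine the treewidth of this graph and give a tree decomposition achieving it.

Treewidth 3.
Bags: B1 = {3, 8, 9, 10}  B2 = {2, 3, 8, 10}  B3 = {2, 4, 8, 10}  B4 = {3, 5, 8, 9}  B5 = {3, 6, 8, 9}  B6 = {1, 2, 3, 10}  B7 = {3, 5, 7, 9}
Tree: B1–B2, B2–B3, B1–B4, B1–B5, B2–B6, B4–B7

The largest bag has 4 vertices, giving width 3; this decomposition certifies tw(G) ≤ 3. For the lower bound, the 4 vertices {3, 8, 9, 10} are pairwise adjacent, and any tree decomposition puts a clique entirely inside one bag — forcing width ≥ 3. Therefore the treewidth is 3.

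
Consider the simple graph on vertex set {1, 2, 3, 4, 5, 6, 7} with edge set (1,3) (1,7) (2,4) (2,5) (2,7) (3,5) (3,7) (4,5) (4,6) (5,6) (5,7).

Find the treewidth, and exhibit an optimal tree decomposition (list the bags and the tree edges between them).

Every bag has size at most 3, so the width is 3 − 1 = 2 and tw(G) ≤ 2. For the lower bound, the 3 vertices {1, 3, 7} are pairwise adjacent, and any tree decomposition puts a clique entirely inside one bag — forcing width ≥ 2. Hence tw(G) = 2 exactly.

Treewidth 2.
One such decomposition:
Bags: B1 = {3, 5, 7}  B2 = {2, 5, 7}  B3 = {2, 4, 5}  B4 = {1, 3, 7}  B5 = {4, 5, 6}
Tree: B1–B2, B2–B3, B1–B4, B3–B5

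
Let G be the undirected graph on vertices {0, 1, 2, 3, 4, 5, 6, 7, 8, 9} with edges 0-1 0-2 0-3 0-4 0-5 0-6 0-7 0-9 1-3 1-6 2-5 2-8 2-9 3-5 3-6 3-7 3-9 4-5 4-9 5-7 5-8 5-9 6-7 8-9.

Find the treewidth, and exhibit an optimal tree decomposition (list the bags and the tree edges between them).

Treewidth 3.
One optimal decomposition is:
Bags: B1 = {0, 3, 6, 7}  B2 = {0, 1, 3, 6}  B3 = {0, 3, 5, 7}  B4 = {0, 3, 5, 9}  B5 = {0, 2, 5, 9}  B6 = {2, 5, 8, 9}  B7 = {0, 4, 5, 9}
Tree: B1–B2, B1–B3, B3–B4, B4–B5, B5–B6, B4–B7

Each bag holds 4 vertices, so the decomposition has width 3, which upper-bounds the treewidth. Conversely, {0, 2, 5, 9} is a clique of size 4, and the vertices of any clique must share a bag in every tree decomposition; so some bag has ≥ 4 vertices and tw(G) ≥ 3. The upper and lower bounds meet at 3, so that is the treewidth.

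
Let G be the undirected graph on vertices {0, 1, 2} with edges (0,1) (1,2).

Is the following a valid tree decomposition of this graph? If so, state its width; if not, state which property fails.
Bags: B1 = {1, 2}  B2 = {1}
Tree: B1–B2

A tree decomposition must satisfy three properties: every vertex lies in some bag; for every edge, both endpoints lie together in some bag; and for every vertex, the bags containing it form a connected subtree. Here vertex 0 appears in no bag, so the decomposition is invalid.

No — vertex 0 appears in no bag.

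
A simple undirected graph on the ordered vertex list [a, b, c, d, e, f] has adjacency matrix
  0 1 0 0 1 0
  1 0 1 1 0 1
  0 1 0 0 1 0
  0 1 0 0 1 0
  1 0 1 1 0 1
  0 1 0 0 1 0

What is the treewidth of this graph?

A width-2 tree decomposition is:
Bags: B1 = {b, d, e}  B2 = {a, b, e}  B3 = {b, c, e}  B4 = {b, e, f}
Tree: B1–B2, B2–B3, B3–B4
The largest bag has 3 vertices, giving width 2; this decomposition certifies tw(G) ≤ 2. Since d–e–a–b–d is a cycle in G, G is not acyclic. Forests are exactly the graphs of treewidth ≤ 1, so tw(G) ≥ 2. Combining the bounds, tw(G) = 2.

2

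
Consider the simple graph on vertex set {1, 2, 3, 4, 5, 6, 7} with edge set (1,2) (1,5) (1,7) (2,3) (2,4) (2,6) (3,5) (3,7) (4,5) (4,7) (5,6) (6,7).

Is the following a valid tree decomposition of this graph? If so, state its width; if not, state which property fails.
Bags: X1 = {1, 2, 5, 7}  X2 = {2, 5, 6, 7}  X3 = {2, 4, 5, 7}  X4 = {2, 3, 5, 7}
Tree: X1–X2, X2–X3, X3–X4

Yes; width 3.

Vertex coverage: the bags together contain {1, 2, 3, 4, 5, 6, 7}, the full vertex set. Edge coverage: each edge of G has both endpoints in at least one bag. Running intersection: for every vertex, the bags containing it form a connected subtree. All three properties hold, so this is a valid tree decomposition of width max|bag| − 1 = 3, and hence tw(G) ≤ 3.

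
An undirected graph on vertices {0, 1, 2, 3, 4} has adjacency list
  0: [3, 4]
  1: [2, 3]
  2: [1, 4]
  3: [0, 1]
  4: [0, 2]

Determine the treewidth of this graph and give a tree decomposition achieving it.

Every bag has size at most 3, so the width is 3 − 1 = 2 and tw(G) ≤ 2. Since 1–3–0–4–2–1 is a cycle in G, G is not acyclic. Forests are exactly the graphs of treewidth ≤ 1, so tw(G) ≥ 2. Combining the bounds, tw(G) = 2.

Treewidth 2.
Bags: B1 = {0, 1, 3}  B2 = {0, 1, 4}  B3 = {1, 2, 4}
Tree: B1–B2, B2–B3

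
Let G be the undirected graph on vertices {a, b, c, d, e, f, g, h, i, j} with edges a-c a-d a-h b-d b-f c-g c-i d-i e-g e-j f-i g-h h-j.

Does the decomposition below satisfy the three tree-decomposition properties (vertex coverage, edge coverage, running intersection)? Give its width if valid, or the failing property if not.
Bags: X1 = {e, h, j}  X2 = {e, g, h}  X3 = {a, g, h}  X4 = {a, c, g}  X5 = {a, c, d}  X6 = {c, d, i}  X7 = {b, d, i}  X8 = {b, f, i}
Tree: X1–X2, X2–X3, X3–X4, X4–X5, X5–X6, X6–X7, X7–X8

Every vertex of G appears in some bag (union = {a, b, c, d, e, f, g, h, i, j}); every edge is covered by a bag; and for each vertex v the set of bags containing v is connected in the bag tree. The decomposition is therefore valid. The largest bag has 3 vertices, so the width is 2.

Yes; width 2.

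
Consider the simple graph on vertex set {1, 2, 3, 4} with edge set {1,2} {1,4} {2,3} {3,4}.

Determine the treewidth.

2

A width-2 tree decomposition is:
Bags: B1 = {1, 3, 4}  B2 = {1, 2, 3}
Tree: B1–B2
Every bag has size at most 3, so the width is 3 − 1 = 2 and tw(G) ≤ 2. For the lower bound, G contains the cycle 1–4–3–2–1, so G is not a forest; only forests have treewidth ≤ 1, hence tw(G) ≥ 2. The upper and lower bounds meet at 2, so that is the treewidth.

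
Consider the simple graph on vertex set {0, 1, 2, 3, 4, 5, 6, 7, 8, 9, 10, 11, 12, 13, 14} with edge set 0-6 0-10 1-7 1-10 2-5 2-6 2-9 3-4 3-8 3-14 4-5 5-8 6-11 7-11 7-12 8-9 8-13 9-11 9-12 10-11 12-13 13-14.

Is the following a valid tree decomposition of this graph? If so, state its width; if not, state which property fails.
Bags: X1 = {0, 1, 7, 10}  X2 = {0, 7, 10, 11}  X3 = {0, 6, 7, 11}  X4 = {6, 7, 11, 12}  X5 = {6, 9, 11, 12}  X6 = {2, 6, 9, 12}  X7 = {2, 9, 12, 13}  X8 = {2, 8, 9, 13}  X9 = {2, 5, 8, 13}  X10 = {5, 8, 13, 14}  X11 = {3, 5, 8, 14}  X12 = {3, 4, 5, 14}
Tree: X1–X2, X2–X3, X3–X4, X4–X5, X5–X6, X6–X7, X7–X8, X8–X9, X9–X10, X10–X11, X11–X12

Every vertex of G appears in some bag (union = {0, 1, 2, 3, 4, 5, 6, 7, 8, 9, 10, 11, 12, 13, 14}); every edge is covered by a bag; and for each vertex v the set of bags containing v is connected in the bag tree. The decomposition is therefore valid. The largest bag has 4 vertices, so the width is 3.

Yes; width 3.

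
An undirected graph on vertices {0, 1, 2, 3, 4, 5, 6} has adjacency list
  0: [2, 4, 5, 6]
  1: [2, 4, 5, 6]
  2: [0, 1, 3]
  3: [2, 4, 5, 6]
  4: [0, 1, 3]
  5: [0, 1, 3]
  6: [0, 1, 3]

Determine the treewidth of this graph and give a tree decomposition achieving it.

Each bag holds 4 vertices, so the decomposition has width 3, which upper-bounds the treewidth. For the lower bound: the 4 vertex sets {3,5}, {0,4}, {1}, {2} are disjoint, each induces a connected subgraph, and every pair is joined by at least one edge of G. Contracting each set to a single vertex therefore yields K_{4} as a minor, and since treewidth is minor-monotone, tw(G) ≥ tw(K_{4}) = 3. The upper and lower bounds meet at 3, so that is the treewidth.

Treewidth 3.
One such decomposition:
Bags: B1 = {0, 1, 3, 5}  B2 = {0, 1, 3, 4}  B3 = {0, 1, 2, 3}  B4 = {0, 1, 3, 6}
Tree: B1–B2, B2–B3, B3–B4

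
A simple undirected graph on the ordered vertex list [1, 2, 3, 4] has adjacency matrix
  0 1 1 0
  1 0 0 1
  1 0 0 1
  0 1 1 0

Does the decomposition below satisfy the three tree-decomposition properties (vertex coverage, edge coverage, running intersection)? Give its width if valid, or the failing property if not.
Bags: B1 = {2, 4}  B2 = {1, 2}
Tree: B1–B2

A tree decomposition must satisfy three properties: every vertex lies in some bag; for every edge, both endpoints lie together in some bag; and for every vertex, the bags containing it form a connected subtree. Here vertex 3 appears in no bag, so the decomposition is invalid.

No — vertex 3 appears in no bag.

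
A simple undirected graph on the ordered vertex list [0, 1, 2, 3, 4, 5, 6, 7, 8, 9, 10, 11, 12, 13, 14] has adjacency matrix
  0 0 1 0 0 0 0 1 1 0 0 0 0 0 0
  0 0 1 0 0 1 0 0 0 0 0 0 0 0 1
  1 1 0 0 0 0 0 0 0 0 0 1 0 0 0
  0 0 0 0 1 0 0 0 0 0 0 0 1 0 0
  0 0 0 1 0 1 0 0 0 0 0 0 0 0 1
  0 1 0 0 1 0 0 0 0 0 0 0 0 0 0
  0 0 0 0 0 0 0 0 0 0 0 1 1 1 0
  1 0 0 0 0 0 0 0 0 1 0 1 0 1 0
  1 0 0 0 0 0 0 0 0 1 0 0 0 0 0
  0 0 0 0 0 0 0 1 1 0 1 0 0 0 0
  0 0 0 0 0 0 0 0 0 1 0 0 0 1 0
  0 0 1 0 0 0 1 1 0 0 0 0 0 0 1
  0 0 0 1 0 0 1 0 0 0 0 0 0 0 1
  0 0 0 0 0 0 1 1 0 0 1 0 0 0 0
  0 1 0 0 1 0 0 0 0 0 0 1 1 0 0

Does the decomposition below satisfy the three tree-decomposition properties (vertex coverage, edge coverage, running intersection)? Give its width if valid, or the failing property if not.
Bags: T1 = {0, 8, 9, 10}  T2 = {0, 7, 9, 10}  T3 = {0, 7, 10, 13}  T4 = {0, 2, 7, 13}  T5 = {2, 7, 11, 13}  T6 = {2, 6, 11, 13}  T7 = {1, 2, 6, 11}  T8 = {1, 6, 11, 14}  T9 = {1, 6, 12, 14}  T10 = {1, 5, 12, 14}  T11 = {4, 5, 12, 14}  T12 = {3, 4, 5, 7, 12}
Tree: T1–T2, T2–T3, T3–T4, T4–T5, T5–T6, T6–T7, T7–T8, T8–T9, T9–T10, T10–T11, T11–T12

A tree decomposition must satisfy three properties: every vertex lies in some bag; for every edge, both endpoints lie together in some bag; and for every vertex, the bags containing it form a connected subtree. Here bags containing vertex 7 are not connected in the tree, so the decomposition is invalid.

No — bags containing vertex 7 are not connected in the tree.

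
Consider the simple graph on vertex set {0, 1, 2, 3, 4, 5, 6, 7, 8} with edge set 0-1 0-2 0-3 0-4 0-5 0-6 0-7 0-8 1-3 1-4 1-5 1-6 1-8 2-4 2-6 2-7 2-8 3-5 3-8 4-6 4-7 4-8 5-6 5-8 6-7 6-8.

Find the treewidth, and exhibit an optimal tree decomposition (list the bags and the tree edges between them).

The largest bag has 5 vertices, giving width 4; this decomposition certifies tw(G) ≤ 4. For the lower bound, the 5 vertices {0, 1, 3, 5, 8} are pairwise adjacent, and any tree decomposition puts a clique entirely inside one bag — forcing width ≥ 4. Hence tw(G) = 4 exactly.

Treewidth 4.
Bags: B1 = {0, 1, 4, 6, 8}  B2 = {0, 2, 4, 6, 8}  B3 = {0, 1, 5, 6, 8}  B4 = {0, 2, 4, 6, 7}  B5 = {0, 1, 3, 5, 8}
Tree: B1–B2, B1–B3, B2–B4, B3–B5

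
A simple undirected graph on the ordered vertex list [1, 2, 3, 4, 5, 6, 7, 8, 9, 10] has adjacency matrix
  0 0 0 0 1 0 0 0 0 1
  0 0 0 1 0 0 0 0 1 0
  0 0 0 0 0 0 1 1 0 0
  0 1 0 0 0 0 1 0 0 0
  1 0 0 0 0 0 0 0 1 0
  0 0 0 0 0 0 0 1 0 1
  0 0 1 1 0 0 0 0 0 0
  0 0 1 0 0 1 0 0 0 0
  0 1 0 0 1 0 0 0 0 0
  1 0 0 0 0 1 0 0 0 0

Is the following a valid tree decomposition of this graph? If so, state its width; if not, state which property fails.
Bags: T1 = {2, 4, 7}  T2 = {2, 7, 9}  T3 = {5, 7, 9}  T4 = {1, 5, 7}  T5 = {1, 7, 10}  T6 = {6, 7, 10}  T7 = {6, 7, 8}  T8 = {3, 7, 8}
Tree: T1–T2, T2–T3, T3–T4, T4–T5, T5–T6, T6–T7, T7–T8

Checking the three conditions: (i) the bags cover all of {1, 2, 3, 4, 5, 6, 7, 8, 9, 10}; (ii) for each edge, some bag contains both endpoints; (iii) the bags containing any fixed vertex form a subtree. All hold, so the decomposition is valid with width 3 − 1 = 2.

Yes; width 2.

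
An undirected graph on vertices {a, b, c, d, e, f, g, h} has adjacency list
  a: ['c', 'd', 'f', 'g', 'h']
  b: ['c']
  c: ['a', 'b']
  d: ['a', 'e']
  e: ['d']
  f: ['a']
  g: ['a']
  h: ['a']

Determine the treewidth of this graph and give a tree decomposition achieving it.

Treewidth 1.
One optimal decomposition is:
Bags: B1 = {a, h}  B2 = {a, d}  B3 = {a, c}  B4 = {d, e}  B5 = {a, f}  B6 = {b, c}  B7 = {a, g}
Tree: B1–B2, B2–B3, B2–B4, B3–B5, B3–B6, B5–B7

Every bag has size at most 2, so the width is 2 − 1 = 1 and tw(G) ≤ 1. Since G has at least one edge (e.g. h–a), it is not an edgeless graph, so tw(G) ≥ 1. The upper and lower bounds meet at 1, so that is the treewidth.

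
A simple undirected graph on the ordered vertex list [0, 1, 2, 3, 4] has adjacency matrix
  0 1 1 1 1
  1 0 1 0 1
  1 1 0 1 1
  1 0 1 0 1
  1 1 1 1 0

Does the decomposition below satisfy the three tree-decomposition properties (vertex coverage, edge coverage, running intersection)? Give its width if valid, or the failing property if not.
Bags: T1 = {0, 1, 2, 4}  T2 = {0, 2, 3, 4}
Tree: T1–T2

Every vertex of G appears in some bag (union = {0, 1, 2, 3, 4}); every edge is covered by a bag; and for each vertex v the set of bags containing v is connected in the bag tree. The decomposition is therefore valid. The largest bag has 4 vertices, so the width is 3.

Yes; width 3.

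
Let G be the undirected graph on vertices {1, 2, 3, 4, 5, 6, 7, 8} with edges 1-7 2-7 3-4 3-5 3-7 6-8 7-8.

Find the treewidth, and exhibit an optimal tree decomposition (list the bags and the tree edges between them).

Treewidth 1.
One optimal decomposition is:
Bags: B1 = {2, 7}  B2 = {3, 7}  B3 = {7, 8}  B4 = {6, 8}  B5 = {3, 5}  B6 = {1, 7}  B7 = {3, 4}
Tree: B1–B2, B1–B3, B3–B4, B2–B5, B3–B6, B5–B7

Each bag holds 2 vertices, so the decomposition has width 1, which upper-bounds the treewidth. G has an edge, so its treewidth is at least 1. Therefore the treewidth is 1.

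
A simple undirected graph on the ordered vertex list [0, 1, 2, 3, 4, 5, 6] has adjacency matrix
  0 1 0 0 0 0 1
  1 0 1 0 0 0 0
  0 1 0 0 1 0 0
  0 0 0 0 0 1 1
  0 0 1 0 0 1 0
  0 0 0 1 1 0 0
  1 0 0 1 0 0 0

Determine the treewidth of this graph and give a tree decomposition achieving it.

Treewidth 2.
One such decomposition:
Bags: B1 = {2, 4, 5}  B2 = {2, 3, 5}  B3 = {2, 3, 6}  B4 = {0, 2, 6}  B5 = {0, 1, 2}
Tree: B1–B2, B2–B3, B3–B4, B4–B5

Every bag has size at most 3, so the width is 3 − 1 = 2 and tw(G) ≤ 2. Since 2–4–5–3–6–0–1–2 is a cycle in G, G is not acyclic. Forests are exactly the graphs of treewidth ≤ 1, so tw(G) ≥ 2. The upper and lower bounds meet at 2, so that is the treewidth.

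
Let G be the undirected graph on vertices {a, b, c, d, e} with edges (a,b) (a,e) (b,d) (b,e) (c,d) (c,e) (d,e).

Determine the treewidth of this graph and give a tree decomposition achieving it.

Each bag holds 3 vertices, so the decomposition has width 2, which upper-bounds the treewidth. For the lower bound, the 3 vertices {c, d, e} are pairwise adjacent, and any tree decomposition puts a clique entirely inside one bag — forcing width ≥ 2. Hence tw(G) = 2 exactly.

Treewidth 2.
One optimal decomposition is:
Bags: B1 = {b, d, e}  B2 = {c, d, e}  B3 = {a, b, e}
Tree: B1–B2, B1–B3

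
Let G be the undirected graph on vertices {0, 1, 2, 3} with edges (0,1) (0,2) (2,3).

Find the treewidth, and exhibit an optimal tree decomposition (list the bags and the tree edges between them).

Treewidth 1.
One such decomposition:
Bags: B1 = {0, 2}  B2 = {0, 1}  B3 = {2, 3}
Tree: B1–B2, B1–B3

Every bag has size at most 2, so the width is 2 − 1 = 1 and tw(G) ≤ 1. Since G has at least one edge (e.g. 2–0), it is not an edgeless graph, so tw(G) ≥ 1. Combining the bounds, tw(G) = 1.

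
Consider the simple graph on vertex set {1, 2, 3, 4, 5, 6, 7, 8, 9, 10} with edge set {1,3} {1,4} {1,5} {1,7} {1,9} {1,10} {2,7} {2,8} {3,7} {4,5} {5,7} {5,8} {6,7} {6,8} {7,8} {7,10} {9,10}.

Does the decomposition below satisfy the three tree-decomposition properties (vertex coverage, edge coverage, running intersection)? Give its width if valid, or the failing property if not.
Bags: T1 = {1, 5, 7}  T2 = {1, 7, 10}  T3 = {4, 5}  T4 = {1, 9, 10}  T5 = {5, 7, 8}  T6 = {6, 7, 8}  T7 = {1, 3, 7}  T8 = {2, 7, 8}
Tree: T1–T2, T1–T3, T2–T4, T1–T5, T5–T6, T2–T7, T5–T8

No — edge (1,4) lies in no bag.

A tree decomposition must satisfy three properties: every vertex lies in some bag; for every edge, both endpoints lie together in some bag; and for every vertex, the bags containing it form a connected subtree. Here edge (1,4) lies in no bag, so the decomposition is invalid.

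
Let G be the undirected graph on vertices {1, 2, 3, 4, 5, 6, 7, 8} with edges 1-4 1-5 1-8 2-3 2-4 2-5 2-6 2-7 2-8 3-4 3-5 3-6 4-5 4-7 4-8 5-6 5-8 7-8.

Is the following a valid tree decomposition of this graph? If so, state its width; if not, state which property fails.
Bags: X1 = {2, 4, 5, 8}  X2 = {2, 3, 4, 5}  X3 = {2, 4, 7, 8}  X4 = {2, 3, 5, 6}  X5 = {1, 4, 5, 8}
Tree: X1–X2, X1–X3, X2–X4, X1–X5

Checking the three conditions: (i) the bags cover all of {1, 2, 3, 4, 5, 6, 7, 8}; (ii) for each edge, some bag contains both endpoints; (iii) the bags containing any fixed vertex form a subtree. All hold, so the decomposition is valid with width 4 − 1 = 3.

Yes; width 3.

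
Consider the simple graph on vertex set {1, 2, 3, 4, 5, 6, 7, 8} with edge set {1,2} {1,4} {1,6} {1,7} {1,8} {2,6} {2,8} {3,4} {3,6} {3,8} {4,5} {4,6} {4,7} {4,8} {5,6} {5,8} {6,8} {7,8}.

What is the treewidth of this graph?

3

A width-3 tree decomposition is:
Bags: B1 = {1, 4, 6, 8}  B2 = {1, 4, 7, 8}  B3 = {4, 5, 6, 8}  B4 = {3, 4, 6, 8}  B5 = {1, 2, 6, 8}
Tree: B1–B2, B1–B3, B1–B4, B1–B5
The largest bag has 4 vertices, giving width 3; this decomposition certifies tw(G) ≤ 3. For the lower bound, the 4 vertices {1, 2, 6, 8} are pairwise adjacent, and any tree decomposition puts a clique entirely inside one bag — forcing width ≥ 3. Hence tw(G) = 3 exactly.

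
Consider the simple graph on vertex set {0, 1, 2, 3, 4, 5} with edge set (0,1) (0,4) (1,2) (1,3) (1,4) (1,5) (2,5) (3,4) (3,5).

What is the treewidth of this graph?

A width-2 tree decomposition is:
Bags: B1 = {1, 3, 4}  B2 = {1, 3, 5}  B3 = {0, 1, 4}  B4 = {1, 2, 5}
Tree: B1–B2, B1–B3, B2–B4
Each bag holds 3 vertices, so the decomposition has width 2, which upper-bounds the treewidth. For the lower bound, the 3 vertices {0, 1, 4} are pairwise adjacent, and any tree decomposition puts a clique entirely inside one bag — forcing width ≥ 2. Hence tw(G) = 2 exactly.

2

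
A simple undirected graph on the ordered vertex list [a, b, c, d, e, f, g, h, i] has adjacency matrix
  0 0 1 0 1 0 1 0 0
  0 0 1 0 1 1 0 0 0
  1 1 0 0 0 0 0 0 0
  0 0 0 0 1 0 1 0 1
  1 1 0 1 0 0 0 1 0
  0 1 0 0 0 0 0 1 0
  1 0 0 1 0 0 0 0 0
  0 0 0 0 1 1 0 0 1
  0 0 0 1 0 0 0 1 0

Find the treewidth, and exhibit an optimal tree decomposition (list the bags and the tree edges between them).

Each bag holds 4 vertices, so the decomposition has width 3, which upper-bounds the treewidth. For the lower bound: the 4 vertex sets {d,g,i}, {a}, {e}, {b,c,f,h} are disjoint, each induces a connected subgraph, and every pair is joined by at least one edge of G. Contracting each set to a single vertex therefore yields K_{4} as a minor, and since treewidth is minor-monotone, tw(G) ≥ tw(K_{4}) = 3. Combining the bounds, tw(G) = 3.

Treewidth 3.
One optimal decomposition is:
Bags: B1 = {a, d, g, i}  B2 = {a, d, e, i}  B3 = {a, e, h, i}  B4 = {a, c, e, h}  B5 = {b, c, e, h}  B6 = {b, c, f, h}
Tree: B1–B2, B2–B3, B3–B4, B4–B5, B5–B6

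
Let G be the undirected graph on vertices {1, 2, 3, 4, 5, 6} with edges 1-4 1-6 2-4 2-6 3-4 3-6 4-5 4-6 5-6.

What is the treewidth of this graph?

A width-2 tree decomposition is:
Bags: B1 = {3, 4, 6}  B2 = {4, 5, 6}  B3 = {1, 4, 6}  B4 = {2, 4, 6}
Tree: B1–B2, B1–B3, B1–B4
Each bag holds 3 vertices, so the decomposition has width 2, which upper-bounds the treewidth. Conversely, {1, 4, 6} is a clique of size 3, and the vertices of any clique must share a bag in every tree decomposition; so some bag has ≥ 3 vertices and tw(G) ≥ 2. Therefore the treewidth is 2.

2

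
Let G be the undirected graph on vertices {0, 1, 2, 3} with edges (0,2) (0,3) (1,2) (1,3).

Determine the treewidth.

2

A width-2 tree decomposition is:
Bags: B1 = {1, 2, 3}  B2 = {0, 2, 3}
Tree: B1–B2
Every bag has size at most 3, so the width is 3 − 1 = 2 and tw(G) ≤ 2. For the lower bound, G contains the cycle 3–1–2–0–3, so G is not a forest; only forests have treewidth ≤ 1, hence tw(G) ≥ 2. Combining the bounds, tw(G) = 2.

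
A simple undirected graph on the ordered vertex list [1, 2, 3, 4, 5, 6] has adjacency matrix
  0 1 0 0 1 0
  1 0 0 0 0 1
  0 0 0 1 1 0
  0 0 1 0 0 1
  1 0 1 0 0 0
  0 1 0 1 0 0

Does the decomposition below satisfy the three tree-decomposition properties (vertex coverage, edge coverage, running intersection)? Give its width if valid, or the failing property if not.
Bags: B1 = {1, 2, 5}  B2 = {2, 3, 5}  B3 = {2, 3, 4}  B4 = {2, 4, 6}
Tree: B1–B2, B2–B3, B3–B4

Vertex coverage: the bags together contain {1, 2, 3, 4, 5, 6}, the full vertex set. Edge coverage: each edge of G has both endpoints in at least one bag. Running intersection: for every vertex, the bags containing it form a connected subtree. All three properties hold, so this is a valid tree decomposition of width max|bag| − 1 = 2, and hence tw(G) ≤ 2.

Yes; width 2.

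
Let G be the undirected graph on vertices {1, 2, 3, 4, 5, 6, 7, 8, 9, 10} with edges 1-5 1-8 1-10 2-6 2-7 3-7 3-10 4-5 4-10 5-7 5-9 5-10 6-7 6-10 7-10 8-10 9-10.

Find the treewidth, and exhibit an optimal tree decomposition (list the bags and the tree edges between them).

Treewidth 2.
Bags: B1 = {5, 7, 10}  B2 = {5, 9, 10}  B3 = {6, 7, 10}  B4 = {4, 5, 10}  B5 = {2, 6, 7}  B6 = {1, 5, 10}  B7 = {1, 8, 10}  B8 = {3, 7, 10}
Tree: B1–B2, B1–B3, B2–B4, B3–B5, B4–B6, B6–B7, B1–B8

Each bag holds 3 vertices, so the decomposition has width 2, which upper-bounds the treewidth. On the other hand G contains the 3-clique {2, 6, 7}. A clique must lie in a single bag of any decomposition, so no decomposition can have width below 2. Therefore the treewidth is 2.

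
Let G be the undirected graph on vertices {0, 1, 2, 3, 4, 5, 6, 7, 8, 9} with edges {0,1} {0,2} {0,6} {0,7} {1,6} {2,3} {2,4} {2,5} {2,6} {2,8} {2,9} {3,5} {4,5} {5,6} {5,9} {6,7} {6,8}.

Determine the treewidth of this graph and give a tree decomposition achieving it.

Each bag holds 3 vertices, so the decomposition has width 2, which upper-bounds the treewidth. For the lower bound, the 3 vertices {0, 1, 6} are pairwise adjacent, and any tree decomposition puts a clique entirely inside one bag — forcing width ≥ 2. Therefore the treewidth is 2.

Treewidth 2.
Bags: B1 = {2, 3, 5}  B2 = {2, 5, 6}  B3 = {0, 2, 6}  B4 = {0, 6, 7}  B5 = {2, 4, 5}  B6 = {2, 6, 8}  B7 = {0, 1, 6}  B8 = {2, 5, 9}
Tree: B1–B2, B2–B3, B3–B4, B2–B5, B2–B6, B4–B7, B2–B8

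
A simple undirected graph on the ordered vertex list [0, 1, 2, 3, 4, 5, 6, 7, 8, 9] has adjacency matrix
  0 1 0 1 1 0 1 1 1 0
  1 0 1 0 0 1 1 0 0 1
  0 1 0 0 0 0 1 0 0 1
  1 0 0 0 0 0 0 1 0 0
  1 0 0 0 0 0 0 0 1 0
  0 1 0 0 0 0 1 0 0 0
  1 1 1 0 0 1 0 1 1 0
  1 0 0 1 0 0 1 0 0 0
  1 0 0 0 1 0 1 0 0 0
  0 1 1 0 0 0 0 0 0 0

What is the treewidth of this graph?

A width-2 tree decomposition is:
Bags: B1 = {0, 1, 6}  B2 = {1, 2, 6}  B3 = {0, 6, 8}  B4 = {0, 4, 8}  B5 = {0, 6, 7}  B6 = {0, 3, 7}  B7 = {1, 5, 6}  B8 = {1, 2, 9}
Tree: B1–B2, B1–B3, B3–B4, B1–B5, B5–B6, B1–B7, B2–B8
The largest bag has 3 vertices, giving width 2; this decomposition certifies tw(G) ≤ 2. Conversely, {0, 3, 7} is a clique of size 3, and the vertices of any clique must share a bag in every tree decomposition; so some bag has ≥ 3 vertices and tw(G) ≥ 2. Hence tw(G) = 2 exactly.

2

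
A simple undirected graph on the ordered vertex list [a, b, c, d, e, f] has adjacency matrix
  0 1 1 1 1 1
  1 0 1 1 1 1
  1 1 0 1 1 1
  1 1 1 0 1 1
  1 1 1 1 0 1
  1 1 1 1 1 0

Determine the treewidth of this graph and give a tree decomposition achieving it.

With just one bag of size 6, the width is 6 − 1 = 5, so tw(G) ≤ 5. On the other hand G contains the 6-clique {a, b, c, d, e, f}. A clique must lie in a single bag of any decomposition, so no decomposition can have width below 5. Combining the bounds, tw(G) = 5.

Treewidth 5.
One optimal decomposition is:
Bags: B1 = {a, b, c, d, e, f}
Tree: (single bag)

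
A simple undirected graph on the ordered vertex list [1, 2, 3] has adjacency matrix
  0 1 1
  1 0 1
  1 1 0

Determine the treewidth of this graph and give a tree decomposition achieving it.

A single bag containing all 3 vertices is trivially a valid decomposition of width 2. Conversely, {1, 2, 3} is a clique of size 3, and the vertices of any clique must share a bag in every tree decomposition; so some bag has ≥ 3 vertices and tw(G) ≥ 2. Therefore the treewidth is 2.

Treewidth 2.
One such decomposition:
Bags: B1 = {1, 2, 3}
Tree: (single bag)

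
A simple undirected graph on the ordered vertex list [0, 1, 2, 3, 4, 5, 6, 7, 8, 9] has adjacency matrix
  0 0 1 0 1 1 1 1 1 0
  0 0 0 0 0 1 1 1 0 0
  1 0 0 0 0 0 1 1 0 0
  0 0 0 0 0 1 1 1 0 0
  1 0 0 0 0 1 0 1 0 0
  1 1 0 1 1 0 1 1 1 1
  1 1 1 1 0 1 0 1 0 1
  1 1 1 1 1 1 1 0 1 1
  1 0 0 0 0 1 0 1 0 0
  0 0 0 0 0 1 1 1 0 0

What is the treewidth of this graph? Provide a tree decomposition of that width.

Every bag has size at most 4, so the width is 4 − 1 = 3 and tw(G) ≤ 3. For the lower bound, the 4 vertices {0, 2, 6, 7} are pairwise adjacent, and any tree decomposition puts a clique entirely inside one bag — forcing width ≥ 3. Combining the bounds, tw(G) = 3.

Treewidth 3.
Bags: B1 = {0, 5, 7, 8}  B2 = {0, 5, 6, 7}  B3 = {0, 2, 6, 7}  B4 = {1, 5, 6, 7}  B5 = {3, 5, 6, 7}  B6 = {5, 6, 7, 9}  B7 = {0, 4, 5, 7}
Tree: B1–B2, B2–B3, B2–B4, B4–B5, B4–B6, B1–B7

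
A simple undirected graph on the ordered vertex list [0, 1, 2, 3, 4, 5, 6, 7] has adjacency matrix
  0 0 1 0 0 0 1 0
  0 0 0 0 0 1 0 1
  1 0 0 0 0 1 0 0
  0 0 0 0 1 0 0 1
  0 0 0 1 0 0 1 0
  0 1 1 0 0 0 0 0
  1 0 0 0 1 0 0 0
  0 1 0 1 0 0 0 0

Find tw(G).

A width-2 tree decomposition is:
Bags: B1 = {3, 4, 7}  B2 = {1, 4, 7}  B3 = {1, 4, 5}  B4 = {2, 4, 5}  B5 = {0, 2, 4}  B6 = {0, 4, 6}
Tree: B1–B2, B2–B3, B3–B4, B4–B5, B5–B6
Every bag has size at most 3, so the width is 3 − 1 = 2 and tw(G) ≤ 2. For the lower bound, G contains the cycle 4–3–7–1–5–2–0–6–4, so G is not a forest; only forests have treewidth ≤ 1, hence tw(G) ≥ 2. Hence tw(G) = 2 exactly.

2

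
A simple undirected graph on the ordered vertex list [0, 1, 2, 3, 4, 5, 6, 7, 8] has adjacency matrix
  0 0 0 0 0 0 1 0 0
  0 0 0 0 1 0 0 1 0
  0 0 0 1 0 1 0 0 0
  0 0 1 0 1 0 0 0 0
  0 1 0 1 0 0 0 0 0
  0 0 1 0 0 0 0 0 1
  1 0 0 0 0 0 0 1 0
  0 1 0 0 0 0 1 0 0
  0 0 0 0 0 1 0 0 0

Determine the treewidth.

1

A width-1 tree decomposition is:
Bags: B1 = {5, 8}  B2 = {2, 5}  B3 = {2, 3}  B4 = {3, 4}  B5 = {1, 4}  B6 = {1, 7}  B7 = {6, 7}  B8 = {0, 6}
Tree: B1–B2, B2–B3, B3–B4, B4–B5, B5–B6, B6–B7, B7–B8
Each bag holds 2 vertices, so the decomposition has width 1, which upper-bounds the treewidth. G has an edge, so its treewidth is at least 1. Combining the bounds, tw(G) = 1.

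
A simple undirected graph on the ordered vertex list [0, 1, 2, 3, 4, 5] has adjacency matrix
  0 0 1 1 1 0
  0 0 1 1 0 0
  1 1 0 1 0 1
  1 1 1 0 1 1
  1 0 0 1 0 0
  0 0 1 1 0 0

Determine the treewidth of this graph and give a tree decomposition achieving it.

Each bag holds 3 vertices, so the decomposition has width 2, which upper-bounds the treewidth. Conversely, {0, 2, 3} is a clique of size 3, and the vertices of any clique must share a bag in every tree decomposition; so some bag has ≥ 3 vertices and tw(G) ≥ 2. Hence tw(G) = 2 exactly.

Treewidth 2.
One optimal decomposition is:
Bags: B1 = {0, 3, 4}  B2 = {0, 2, 3}  B3 = {2, 3, 5}  B4 = {1, 2, 3}
Tree: B1–B2, B2–B3, B3–B4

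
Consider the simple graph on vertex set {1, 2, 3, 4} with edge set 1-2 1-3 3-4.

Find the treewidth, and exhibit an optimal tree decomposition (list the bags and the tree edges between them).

Every bag has size at most 2, so the width is 2 − 1 = 1 and tw(G) ≤ 1. G has an edge, so its treewidth is at least 1. The upper and lower bounds meet at 1, so that is the treewidth.

Treewidth 1.
One such decomposition:
Bags: B1 = {3, 4}  B2 = {1, 3}  B3 = {1, 2}
Tree: B1–B2, B2–B3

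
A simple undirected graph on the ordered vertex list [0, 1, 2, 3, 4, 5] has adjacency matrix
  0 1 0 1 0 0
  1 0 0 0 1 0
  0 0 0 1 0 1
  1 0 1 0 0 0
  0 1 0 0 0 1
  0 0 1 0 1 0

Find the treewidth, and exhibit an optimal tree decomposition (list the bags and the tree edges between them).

Each bag holds 3 vertices, so the decomposition has width 2, which upper-bounds the treewidth. Since 4–1–0–3–2–5–4 is a cycle in G, G is not acyclic. Forests are exactly the graphs of treewidth ≤ 1, so tw(G) ≥ 2. Hence tw(G) = 2 exactly.

Treewidth 2.
One optimal decomposition is:
Bags: B1 = {0, 1, 4}  B2 = {0, 3, 4}  B3 = {2, 3, 4}  B4 = {2, 4, 5}
Tree: B1–B2, B2–B3, B3–B4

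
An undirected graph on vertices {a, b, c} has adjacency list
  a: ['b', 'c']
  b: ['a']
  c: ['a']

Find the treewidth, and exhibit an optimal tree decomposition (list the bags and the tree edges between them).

The largest bag has 2 vertices, giving width 1; this decomposition certifies tw(G) ≤ 1. Since G has at least one edge (e.g. c–a), it is not an edgeless graph, so tw(G) ≥ 1. The upper and lower bounds meet at 1, so that is the treewidth.

Treewidth 1.
One such decomposition:
Bags: B1 = {a, c}  B2 = {a, b}
Tree: B1–B2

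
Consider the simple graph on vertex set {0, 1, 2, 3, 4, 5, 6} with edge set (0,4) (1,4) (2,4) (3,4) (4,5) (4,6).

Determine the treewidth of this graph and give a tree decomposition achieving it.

Treewidth 1.
One such decomposition:
Bags: B1 = {0, 4}  B2 = {4, 6}  B3 = {2, 4}  B4 = {1, 4}  B5 = {4, 5}  B6 = {3, 4}
Tree: B1–B2, B1–B3, B3–B4, B4–B5, B3–B6

The largest bag has 2 vertices, giving width 1; this decomposition certifies tw(G) ≤ 1. G has an edge, so its treewidth is at least 1. Therefore the treewidth is 1.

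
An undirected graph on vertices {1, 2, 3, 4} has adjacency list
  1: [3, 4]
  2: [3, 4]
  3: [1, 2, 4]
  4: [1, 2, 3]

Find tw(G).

A width-2 tree decomposition is:
Bags: B1 = {2, 3, 4}  B2 = {1, 3, 4}
Tree: B1–B2
The largest bag has 3 vertices, giving width 2; this decomposition certifies tw(G) ≤ 2. For the lower bound, the 3 vertices {1, 3, 4} are pairwise adjacent, and any tree decomposition puts a clique entirely inside one bag — forcing width ≥ 2. Hence tw(G) = 2 exactly.

2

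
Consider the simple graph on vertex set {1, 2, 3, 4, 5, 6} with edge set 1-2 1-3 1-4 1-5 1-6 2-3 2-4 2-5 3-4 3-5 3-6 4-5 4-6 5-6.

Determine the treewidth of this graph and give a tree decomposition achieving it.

Treewidth 4.
Bags: B1 = {1, 3, 4, 5, 6}  B2 = {1, 2, 3, 4, 5}
Tree: B1–B2

Every bag has size at most 5, so the width is 5 − 1 = 4 and tw(G) ≤ 4. For the lower bound, the 5 vertices {1, 2, 3, 4, 5} are pairwise adjacent, and any tree decomposition puts a clique entirely inside one bag — forcing width ≥ 4. Therefore the treewidth is 4.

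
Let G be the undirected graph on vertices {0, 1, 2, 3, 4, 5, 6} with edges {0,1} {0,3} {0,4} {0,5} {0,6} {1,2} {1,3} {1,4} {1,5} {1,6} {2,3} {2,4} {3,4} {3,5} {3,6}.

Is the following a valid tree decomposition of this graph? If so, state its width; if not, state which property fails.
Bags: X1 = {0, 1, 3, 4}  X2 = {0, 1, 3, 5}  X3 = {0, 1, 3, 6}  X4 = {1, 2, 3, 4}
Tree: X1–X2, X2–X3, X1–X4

Yes; width 3.

Checking the three conditions: (i) the bags cover all of {0, 1, 2, 3, 4, 5, 6}; (ii) for each edge, some bag contains both endpoints; (iii) the bags containing any fixed vertex form a subtree. All hold, so the decomposition is valid with width 4 − 1 = 3.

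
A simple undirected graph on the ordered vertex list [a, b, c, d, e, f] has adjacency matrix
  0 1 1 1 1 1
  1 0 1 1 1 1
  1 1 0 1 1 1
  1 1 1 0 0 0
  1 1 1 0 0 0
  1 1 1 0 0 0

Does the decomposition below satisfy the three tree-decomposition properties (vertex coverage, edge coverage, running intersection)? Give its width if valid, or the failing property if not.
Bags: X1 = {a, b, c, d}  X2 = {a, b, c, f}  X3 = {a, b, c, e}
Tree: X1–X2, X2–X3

Checking the three conditions: (i) the bags cover all of {a, b, c, d, e, f}; (ii) for each edge, some bag contains both endpoints; (iii) the bags containing any fixed vertex form a subtree. All hold, so the decomposition is valid with width 4 − 1 = 3.

Yes; width 3.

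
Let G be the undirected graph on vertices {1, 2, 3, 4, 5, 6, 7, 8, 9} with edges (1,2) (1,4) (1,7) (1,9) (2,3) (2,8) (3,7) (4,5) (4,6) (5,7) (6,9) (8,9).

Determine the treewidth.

A width-3 tree decomposition is:
Bags: B1 = {2, 3, 8, 9}  B2 = {1, 2, 3, 9}  B3 = {1, 3, 7, 9}  B4 = {1, 6, 7, 9}  B5 = {1, 4, 6, 7}  B6 = {4, 5, 6, 7}
Tree: B1–B2, B2–B3, B3–B4, B4–B5, B5–B6
Each bag holds 4 vertices, so the decomposition has width 3, which upper-bounds the treewidth. For the lower bound: the 4 vertex sets {2,3,8}, {9}, {1}, {4,5,6,7} are disjoint, each induces a connected subgraph, and every pair is joined by at least one edge of G. Contracting each set to a single vertex therefore yields K_{4} as a minor, and since treewidth is minor-monotone, tw(G) ≥ tw(K_{4}) = 3. Combining the bounds, tw(G) = 3.

3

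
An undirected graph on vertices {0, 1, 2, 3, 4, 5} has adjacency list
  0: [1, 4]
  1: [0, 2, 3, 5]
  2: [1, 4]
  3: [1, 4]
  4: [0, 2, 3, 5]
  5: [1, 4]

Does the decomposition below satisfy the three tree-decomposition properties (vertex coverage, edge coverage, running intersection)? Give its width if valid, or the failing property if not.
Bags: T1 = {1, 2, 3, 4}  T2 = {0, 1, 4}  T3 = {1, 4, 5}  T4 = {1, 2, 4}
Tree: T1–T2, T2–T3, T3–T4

A tree decomposition must satisfy three properties: every vertex lies in some bag; for every edge, both endpoints lie together in some bag; and for every vertex, the bags containing it form a connected subtree. Here bags containing vertex 2 are not connected in the tree, so the decomposition is invalid.

No — bags containing vertex 2 are not connected in the tree.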